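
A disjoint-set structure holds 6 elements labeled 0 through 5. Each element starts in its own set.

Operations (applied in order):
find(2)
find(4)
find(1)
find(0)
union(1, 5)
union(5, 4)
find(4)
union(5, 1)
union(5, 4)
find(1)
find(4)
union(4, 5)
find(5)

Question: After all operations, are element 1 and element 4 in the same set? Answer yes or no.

Answer: yes

Derivation:
Step 1: find(2) -> no change; set of 2 is {2}
Step 2: find(4) -> no change; set of 4 is {4}
Step 3: find(1) -> no change; set of 1 is {1}
Step 4: find(0) -> no change; set of 0 is {0}
Step 5: union(1, 5) -> merged; set of 1 now {1, 5}
Step 6: union(5, 4) -> merged; set of 5 now {1, 4, 5}
Step 7: find(4) -> no change; set of 4 is {1, 4, 5}
Step 8: union(5, 1) -> already same set; set of 5 now {1, 4, 5}
Step 9: union(5, 4) -> already same set; set of 5 now {1, 4, 5}
Step 10: find(1) -> no change; set of 1 is {1, 4, 5}
Step 11: find(4) -> no change; set of 4 is {1, 4, 5}
Step 12: union(4, 5) -> already same set; set of 4 now {1, 4, 5}
Step 13: find(5) -> no change; set of 5 is {1, 4, 5}
Set of 1: {1, 4, 5}; 4 is a member.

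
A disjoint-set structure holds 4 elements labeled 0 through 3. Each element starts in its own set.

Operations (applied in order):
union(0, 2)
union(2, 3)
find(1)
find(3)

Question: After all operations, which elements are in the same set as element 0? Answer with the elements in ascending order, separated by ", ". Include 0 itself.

Answer: 0, 2, 3

Derivation:
Step 1: union(0, 2) -> merged; set of 0 now {0, 2}
Step 2: union(2, 3) -> merged; set of 2 now {0, 2, 3}
Step 3: find(1) -> no change; set of 1 is {1}
Step 4: find(3) -> no change; set of 3 is {0, 2, 3}
Component of 0: {0, 2, 3}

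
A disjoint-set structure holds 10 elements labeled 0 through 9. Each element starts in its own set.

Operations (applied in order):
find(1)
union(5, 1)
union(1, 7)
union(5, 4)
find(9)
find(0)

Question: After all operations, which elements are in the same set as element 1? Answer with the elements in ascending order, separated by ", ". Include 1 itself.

Answer: 1, 4, 5, 7

Derivation:
Step 1: find(1) -> no change; set of 1 is {1}
Step 2: union(5, 1) -> merged; set of 5 now {1, 5}
Step 3: union(1, 7) -> merged; set of 1 now {1, 5, 7}
Step 4: union(5, 4) -> merged; set of 5 now {1, 4, 5, 7}
Step 5: find(9) -> no change; set of 9 is {9}
Step 6: find(0) -> no change; set of 0 is {0}
Component of 1: {1, 4, 5, 7}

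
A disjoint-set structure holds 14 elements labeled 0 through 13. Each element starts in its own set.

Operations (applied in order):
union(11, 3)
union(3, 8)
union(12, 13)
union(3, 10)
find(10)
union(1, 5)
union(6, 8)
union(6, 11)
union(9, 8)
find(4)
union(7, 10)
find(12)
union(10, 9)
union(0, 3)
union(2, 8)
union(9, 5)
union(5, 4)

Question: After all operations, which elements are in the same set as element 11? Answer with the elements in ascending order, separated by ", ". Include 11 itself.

Answer: 0, 1, 2, 3, 4, 5, 6, 7, 8, 9, 10, 11

Derivation:
Step 1: union(11, 3) -> merged; set of 11 now {3, 11}
Step 2: union(3, 8) -> merged; set of 3 now {3, 8, 11}
Step 3: union(12, 13) -> merged; set of 12 now {12, 13}
Step 4: union(3, 10) -> merged; set of 3 now {3, 8, 10, 11}
Step 5: find(10) -> no change; set of 10 is {3, 8, 10, 11}
Step 6: union(1, 5) -> merged; set of 1 now {1, 5}
Step 7: union(6, 8) -> merged; set of 6 now {3, 6, 8, 10, 11}
Step 8: union(6, 11) -> already same set; set of 6 now {3, 6, 8, 10, 11}
Step 9: union(9, 8) -> merged; set of 9 now {3, 6, 8, 9, 10, 11}
Step 10: find(4) -> no change; set of 4 is {4}
Step 11: union(7, 10) -> merged; set of 7 now {3, 6, 7, 8, 9, 10, 11}
Step 12: find(12) -> no change; set of 12 is {12, 13}
Step 13: union(10, 9) -> already same set; set of 10 now {3, 6, 7, 8, 9, 10, 11}
Step 14: union(0, 3) -> merged; set of 0 now {0, 3, 6, 7, 8, 9, 10, 11}
Step 15: union(2, 8) -> merged; set of 2 now {0, 2, 3, 6, 7, 8, 9, 10, 11}
Step 16: union(9, 5) -> merged; set of 9 now {0, 1, 2, 3, 5, 6, 7, 8, 9, 10, 11}
Step 17: union(5, 4) -> merged; set of 5 now {0, 1, 2, 3, 4, 5, 6, 7, 8, 9, 10, 11}
Component of 11: {0, 1, 2, 3, 4, 5, 6, 7, 8, 9, 10, 11}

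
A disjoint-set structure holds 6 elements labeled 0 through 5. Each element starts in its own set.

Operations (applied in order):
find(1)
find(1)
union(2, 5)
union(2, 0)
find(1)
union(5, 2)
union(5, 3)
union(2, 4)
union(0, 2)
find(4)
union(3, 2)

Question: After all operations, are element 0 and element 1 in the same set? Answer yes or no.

Answer: no

Derivation:
Step 1: find(1) -> no change; set of 1 is {1}
Step 2: find(1) -> no change; set of 1 is {1}
Step 3: union(2, 5) -> merged; set of 2 now {2, 5}
Step 4: union(2, 0) -> merged; set of 2 now {0, 2, 5}
Step 5: find(1) -> no change; set of 1 is {1}
Step 6: union(5, 2) -> already same set; set of 5 now {0, 2, 5}
Step 7: union(5, 3) -> merged; set of 5 now {0, 2, 3, 5}
Step 8: union(2, 4) -> merged; set of 2 now {0, 2, 3, 4, 5}
Step 9: union(0, 2) -> already same set; set of 0 now {0, 2, 3, 4, 5}
Step 10: find(4) -> no change; set of 4 is {0, 2, 3, 4, 5}
Step 11: union(3, 2) -> already same set; set of 3 now {0, 2, 3, 4, 5}
Set of 0: {0, 2, 3, 4, 5}; 1 is not a member.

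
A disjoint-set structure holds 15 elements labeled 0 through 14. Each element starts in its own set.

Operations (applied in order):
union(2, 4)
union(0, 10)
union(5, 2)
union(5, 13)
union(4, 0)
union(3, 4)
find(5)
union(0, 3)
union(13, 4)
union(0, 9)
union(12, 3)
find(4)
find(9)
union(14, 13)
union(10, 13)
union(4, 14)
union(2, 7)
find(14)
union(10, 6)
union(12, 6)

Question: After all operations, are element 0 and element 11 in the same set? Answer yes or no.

Answer: no

Derivation:
Step 1: union(2, 4) -> merged; set of 2 now {2, 4}
Step 2: union(0, 10) -> merged; set of 0 now {0, 10}
Step 3: union(5, 2) -> merged; set of 5 now {2, 4, 5}
Step 4: union(5, 13) -> merged; set of 5 now {2, 4, 5, 13}
Step 5: union(4, 0) -> merged; set of 4 now {0, 2, 4, 5, 10, 13}
Step 6: union(3, 4) -> merged; set of 3 now {0, 2, 3, 4, 5, 10, 13}
Step 7: find(5) -> no change; set of 5 is {0, 2, 3, 4, 5, 10, 13}
Step 8: union(0, 3) -> already same set; set of 0 now {0, 2, 3, 4, 5, 10, 13}
Step 9: union(13, 4) -> already same set; set of 13 now {0, 2, 3, 4, 5, 10, 13}
Step 10: union(0, 9) -> merged; set of 0 now {0, 2, 3, 4, 5, 9, 10, 13}
Step 11: union(12, 3) -> merged; set of 12 now {0, 2, 3, 4, 5, 9, 10, 12, 13}
Step 12: find(4) -> no change; set of 4 is {0, 2, 3, 4, 5, 9, 10, 12, 13}
Step 13: find(9) -> no change; set of 9 is {0, 2, 3, 4, 5, 9, 10, 12, 13}
Step 14: union(14, 13) -> merged; set of 14 now {0, 2, 3, 4, 5, 9, 10, 12, 13, 14}
Step 15: union(10, 13) -> already same set; set of 10 now {0, 2, 3, 4, 5, 9, 10, 12, 13, 14}
Step 16: union(4, 14) -> already same set; set of 4 now {0, 2, 3, 4, 5, 9, 10, 12, 13, 14}
Step 17: union(2, 7) -> merged; set of 2 now {0, 2, 3, 4, 5, 7, 9, 10, 12, 13, 14}
Step 18: find(14) -> no change; set of 14 is {0, 2, 3, 4, 5, 7, 9, 10, 12, 13, 14}
Step 19: union(10, 6) -> merged; set of 10 now {0, 2, 3, 4, 5, 6, 7, 9, 10, 12, 13, 14}
Step 20: union(12, 6) -> already same set; set of 12 now {0, 2, 3, 4, 5, 6, 7, 9, 10, 12, 13, 14}
Set of 0: {0, 2, 3, 4, 5, 6, 7, 9, 10, 12, 13, 14}; 11 is not a member.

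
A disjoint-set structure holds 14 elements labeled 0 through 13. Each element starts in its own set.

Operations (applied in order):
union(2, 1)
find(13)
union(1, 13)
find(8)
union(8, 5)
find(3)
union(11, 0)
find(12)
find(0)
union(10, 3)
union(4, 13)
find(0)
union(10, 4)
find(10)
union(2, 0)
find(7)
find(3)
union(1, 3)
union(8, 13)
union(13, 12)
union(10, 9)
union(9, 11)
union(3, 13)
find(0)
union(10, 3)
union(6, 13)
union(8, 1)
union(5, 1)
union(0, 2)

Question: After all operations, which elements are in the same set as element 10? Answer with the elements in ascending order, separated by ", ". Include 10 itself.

Step 1: union(2, 1) -> merged; set of 2 now {1, 2}
Step 2: find(13) -> no change; set of 13 is {13}
Step 3: union(1, 13) -> merged; set of 1 now {1, 2, 13}
Step 4: find(8) -> no change; set of 8 is {8}
Step 5: union(8, 5) -> merged; set of 8 now {5, 8}
Step 6: find(3) -> no change; set of 3 is {3}
Step 7: union(11, 0) -> merged; set of 11 now {0, 11}
Step 8: find(12) -> no change; set of 12 is {12}
Step 9: find(0) -> no change; set of 0 is {0, 11}
Step 10: union(10, 3) -> merged; set of 10 now {3, 10}
Step 11: union(4, 13) -> merged; set of 4 now {1, 2, 4, 13}
Step 12: find(0) -> no change; set of 0 is {0, 11}
Step 13: union(10, 4) -> merged; set of 10 now {1, 2, 3, 4, 10, 13}
Step 14: find(10) -> no change; set of 10 is {1, 2, 3, 4, 10, 13}
Step 15: union(2, 0) -> merged; set of 2 now {0, 1, 2, 3, 4, 10, 11, 13}
Step 16: find(7) -> no change; set of 7 is {7}
Step 17: find(3) -> no change; set of 3 is {0, 1, 2, 3, 4, 10, 11, 13}
Step 18: union(1, 3) -> already same set; set of 1 now {0, 1, 2, 3, 4, 10, 11, 13}
Step 19: union(8, 13) -> merged; set of 8 now {0, 1, 2, 3, 4, 5, 8, 10, 11, 13}
Step 20: union(13, 12) -> merged; set of 13 now {0, 1, 2, 3, 4, 5, 8, 10, 11, 12, 13}
Step 21: union(10, 9) -> merged; set of 10 now {0, 1, 2, 3, 4, 5, 8, 9, 10, 11, 12, 13}
Step 22: union(9, 11) -> already same set; set of 9 now {0, 1, 2, 3, 4, 5, 8, 9, 10, 11, 12, 13}
Step 23: union(3, 13) -> already same set; set of 3 now {0, 1, 2, 3, 4, 5, 8, 9, 10, 11, 12, 13}
Step 24: find(0) -> no change; set of 0 is {0, 1, 2, 3, 4, 5, 8, 9, 10, 11, 12, 13}
Step 25: union(10, 3) -> already same set; set of 10 now {0, 1, 2, 3, 4, 5, 8, 9, 10, 11, 12, 13}
Step 26: union(6, 13) -> merged; set of 6 now {0, 1, 2, 3, 4, 5, 6, 8, 9, 10, 11, 12, 13}
Step 27: union(8, 1) -> already same set; set of 8 now {0, 1, 2, 3, 4, 5, 6, 8, 9, 10, 11, 12, 13}
Step 28: union(5, 1) -> already same set; set of 5 now {0, 1, 2, 3, 4, 5, 6, 8, 9, 10, 11, 12, 13}
Step 29: union(0, 2) -> already same set; set of 0 now {0, 1, 2, 3, 4, 5, 6, 8, 9, 10, 11, 12, 13}
Component of 10: {0, 1, 2, 3, 4, 5, 6, 8, 9, 10, 11, 12, 13}

Answer: 0, 1, 2, 3, 4, 5, 6, 8, 9, 10, 11, 12, 13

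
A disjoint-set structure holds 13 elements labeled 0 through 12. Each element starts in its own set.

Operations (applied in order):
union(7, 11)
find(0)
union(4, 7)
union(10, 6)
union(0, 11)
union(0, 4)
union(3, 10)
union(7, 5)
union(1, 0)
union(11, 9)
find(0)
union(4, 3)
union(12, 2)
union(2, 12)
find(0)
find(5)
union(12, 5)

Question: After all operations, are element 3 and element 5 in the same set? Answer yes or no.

Answer: yes

Derivation:
Step 1: union(7, 11) -> merged; set of 7 now {7, 11}
Step 2: find(0) -> no change; set of 0 is {0}
Step 3: union(4, 7) -> merged; set of 4 now {4, 7, 11}
Step 4: union(10, 6) -> merged; set of 10 now {6, 10}
Step 5: union(0, 11) -> merged; set of 0 now {0, 4, 7, 11}
Step 6: union(0, 4) -> already same set; set of 0 now {0, 4, 7, 11}
Step 7: union(3, 10) -> merged; set of 3 now {3, 6, 10}
Step 8: union(7, 5) -> merged; set of 7 now {0, 4, 5, 7, 11}
Step 9: union(1, 0) -> merged; set of 1 now {0, 1, 4, 5, 7, 11}
Step 10: union(11, 9) -> merged; set of 11 now {0, 1, 4, 5, 7, 9, 11}
Step 11: find(0) -> no change; set of 0 is {0, 1, 4, 5, 7, 9, 11}
Step 12: union(4, 3) -> merged; set of 4 now {0, 1, 3, 4, 5, 6, 7, 9, 10, 11}
Step 13: union(12, 2) -> merged; set of 12 now {2, 12}
Step 14: union(2, 12) -> already same set; set of 2 now {2, 12}
Step 15: find(0) -> no change; set of 0 is {0, 1, 3, 4, 5, 6, 7, 9, 10, 11}
Step 16: find(5) -> no change; set of 5 is {0, 1, 3, 4, 5, 6, 7, 9, 10, 11}
Step 17: union(12, 5) -> merged; set of 12 now {0, 1, 2, 3, 4, 5, 6, 7, 9, 10, 11, 12}
Set of 3: {0, 1, 2, 3, 4, 5, 6, 7, 9, 10, 11, 12}; 5 is a member.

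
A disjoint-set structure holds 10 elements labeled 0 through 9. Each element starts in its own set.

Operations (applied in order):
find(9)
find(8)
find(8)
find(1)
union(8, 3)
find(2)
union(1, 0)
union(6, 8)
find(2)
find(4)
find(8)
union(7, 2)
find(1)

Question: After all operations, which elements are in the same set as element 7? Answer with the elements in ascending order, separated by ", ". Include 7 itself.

Answer: 2, 7

Derivation:
Step 1: find(9) -> no change; set of 9 is {9}
Step 2: find(8) -> no change; set of 8 is {8}
Step 3: find(8) -> no change; set of 8 is {8}
Step 4: find(1) -> no change; set of 1 is {1}
Step 5: union(8, 3) -> merged; set of 8 now {3, 8}
Step 6: find(2) -> no change; set of 2 is {2}
Step 7: union(1, 0) -> merged; set of 1 now {0, 1}
Step 8: union(6, 8) -> merged; set of 6 now {3, 6, 8}
Step 9: find(2) -> no change; set of 2 is {2}
Step 10: find(4) -> no change; set of 4 is {4}
Step 11: find(8) -> no change; set of 8 is {3, 6, 8}
Step 12: union(7, 2) -> merged; set of 7 now {2, 7}
Step 13: find(1) -> no change; set of 1 is {0, 1}
Component of 7: {2, 7}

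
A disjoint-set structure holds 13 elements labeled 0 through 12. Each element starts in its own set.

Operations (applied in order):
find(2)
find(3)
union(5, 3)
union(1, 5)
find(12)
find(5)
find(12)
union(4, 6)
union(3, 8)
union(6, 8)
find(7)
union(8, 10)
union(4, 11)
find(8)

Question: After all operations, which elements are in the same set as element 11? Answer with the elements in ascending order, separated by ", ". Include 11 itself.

Step 1: find(2) -> no change; set of 2 is {2}
Step 2: find(3) -> no change; set of 3 is {3}
Step 3: union(5, 3) -> merged; set of 5 now {3, 5}
Step 4: union(1, 5) -> merged; set of 1 now {1, 3, 5}
Step 5: find(12) -> no change; set of 12 is {12}
Step 6: find(5) -> no change; set of 5 is {1, 3, 5}
Step 7: find(12) -> no change; set of 12 is {12}
Step 8: union(4, 6) -> merged; set of 4 now {4, 6}
Step 9: union(3, 8) -> merged; set of 3 now {1, 3, 5, 8}
Step 10: union(6, 8) -> merged; set of 6 now {1, 3, 4, 5, 6, 8}
Step 11: find(7) -> no change; set of 7 is {7}
Step 12: union(8, 10) -> merged; set of 8 now {1, 3, 4, 5, 6, 8, 10}
Step 13: union(4, 11) -> merged; set of 4 now {1, 3, 4, 5, 6, 8, 10, 11}
Step 14: find(8) -> no change; set of 8 is {1, 3, 4, 5, 6, 8, 10, 11}
Component of 11: {1, 3, 4, 5, 6, 8, 10, 11}

Answer: 1, 3, 4, 5, 6, 8, 10, 11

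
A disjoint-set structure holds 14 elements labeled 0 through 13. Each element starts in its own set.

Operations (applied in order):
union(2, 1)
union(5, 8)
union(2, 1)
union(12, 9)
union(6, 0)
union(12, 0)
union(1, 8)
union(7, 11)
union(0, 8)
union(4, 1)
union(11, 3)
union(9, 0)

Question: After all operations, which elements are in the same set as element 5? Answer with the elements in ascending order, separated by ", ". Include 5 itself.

Answer: 0, 1, 2, 4, 5, 6, 8, 9, 12

Derivation:
Step 1: union(2, 1) -> merged; set of 2 now {1, 2}
Step 2: union(5, 8) -> merged; set of 5 now {5, 8}
Step 3: union(2, 1) -> already same set; set of 2 now {1, 2}
Step 4: union(12, 9) -> merged; set of 12 now {9, 12}
Step 5: union(6, 0) -> merged; set of 6 now {0, 6}
Step 6: union(12, 0) -> merged; set of 12 now {0, 6, 9, 12}
Step 7: union(1, 8) -> merged; set of 1 now {1, 2, 5, 8}
Step 8: union(7, 11) -> merged; set of 7 now {7, 11}
Step 9: union(0, 8) -> merged; set of 0 now {0, 1, 2, 5, 6, 8, 9, 12}
Step 10: union(4, 1) -> merged; set of 4 now {0, 1, 2, 4, 5, 6, 8, 9, 12}
Step 11: union(11, 3) -> merged; set of 11 now {3, 7, 11}
Step 12: union(9, 0) -> already same set; set of 9 now {0, 1, 2, 4, 5, 6, 8, 9, 12}
Component of 5: {0, 1, 2, 4, 5, 6, 8, 9, 12}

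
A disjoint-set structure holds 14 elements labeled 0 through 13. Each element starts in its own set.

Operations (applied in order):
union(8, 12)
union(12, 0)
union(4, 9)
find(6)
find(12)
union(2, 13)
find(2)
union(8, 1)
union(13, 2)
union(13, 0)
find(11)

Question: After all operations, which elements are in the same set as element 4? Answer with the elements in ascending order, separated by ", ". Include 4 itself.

Step 1: union(8, 12) -> merged; set of 8 now {8, 12}
Step 2: union(12, 0) -> merged; set of 12 now {0, 8, 12}
Step 3: union(4, 9) -> merged; set of 4 now {4, 9}
Step 4: find(6) -> no change; set of 6 is {6}
Step 5: find(12) -> no change; set of 12 is {0, 8, 12}
Step 6: union(2, 13) -> merged; set of 2 now {2, 13}
Step 7: find(2) -> no change; set of 2 is {2, 13}
Step 8: union(8, 1) -> merged; set of 8 now {0, 1, 8, 12}
Step 9: union(13, 2) -> already same set; set of 13 now {2, 13}
Step 10: union(13, 0) -> merged; set of 13 now {0, 1, 2, 8, 12, 13}
Step 11: find(11) -> no change; set of 11 is {11}
Component of 4: {4, 9}

Answer: 4, 9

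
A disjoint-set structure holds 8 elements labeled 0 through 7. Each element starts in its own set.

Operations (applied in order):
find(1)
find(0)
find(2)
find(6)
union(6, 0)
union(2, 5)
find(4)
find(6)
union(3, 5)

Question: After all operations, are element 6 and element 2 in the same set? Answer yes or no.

Step 1: find(1) -> no change; set of 1 is {1}
Step 2: find(0) -> no change; set of 0 is {0}
Step 3: find(2) -> no change; set of 2 is {2}
Step 4: find(6) -> no change; set of 6 is {6}
Step 5: union(6, 0) -> merged; set of 6 now {0, 6}
Step 6: union(2, 5) -> merged; set of 2 now {2, 5}
Step 7: find(4) -> no change; set of 4 is {4}
Step 8: find(6) -> no change; set of 6 is {0, 6}
Step 9: union(3, 5) -> merged; set of 3 now {2, 3, 5}
Set of 6: {0, 6}; 2 is not a member.

Answer: no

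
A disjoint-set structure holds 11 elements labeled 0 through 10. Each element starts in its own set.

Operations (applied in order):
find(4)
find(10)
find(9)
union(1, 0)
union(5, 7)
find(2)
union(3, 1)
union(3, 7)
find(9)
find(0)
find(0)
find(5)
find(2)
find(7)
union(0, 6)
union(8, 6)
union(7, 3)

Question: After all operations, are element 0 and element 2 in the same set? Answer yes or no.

Answer: no

Derivation:
Step 1: find(4) -> no change; set of 4 is {4}
Step 2: find(10) -> no change; set of 10 is {10}
Step 3: find(9) -> no change; set of 9 is {9}
Step 4: union(1, 0) -> merged; set of 1 now {0, 1}
Step 5: union(5, 7) -> merged; set of 5 now {5, 7}
Step 6: find(2) -> no change; set of 2 is {2}
Step 7: union(3, 1) -> merged; set of 3 now {0, 1, 3}
Step 8: union(3, 7) -> merged; set of 3 now {0, 1, 3, 5, 7}
Step 9: find(9) -> no change; set of 9 is {9}
Step 10: find(0) -> no change; set of 0 is {0, 1, 3, 5, 7}
Step 11: find(0) -> no change; set of 0 is {0, 1, 3, 5, 7}
Step 12: find(5) -> no change; set of 5 is {0, 1, 3, 5, 7}
Step 13: find(2) -> no change; set of 2 is {2}
Step 14: find(7) -> no change; set of 7 is {0, 1, 3, 5, 7}
Step 15: union(0, 6) -> merged; set of 0 now {0, 1, 3, 5, 6, 7}
Step 16: union(8, 6) -> merged; set of 8 now {0, 1, 3, 5, 6, 7, 8}
Step 17: union(7, 3) -> already same set; set of 7 now {0, 1, 3, 5, 6, 7, 8}
Set of 0: {0, 1, 3, 5, 6, 7, 8}; 2 is not a member.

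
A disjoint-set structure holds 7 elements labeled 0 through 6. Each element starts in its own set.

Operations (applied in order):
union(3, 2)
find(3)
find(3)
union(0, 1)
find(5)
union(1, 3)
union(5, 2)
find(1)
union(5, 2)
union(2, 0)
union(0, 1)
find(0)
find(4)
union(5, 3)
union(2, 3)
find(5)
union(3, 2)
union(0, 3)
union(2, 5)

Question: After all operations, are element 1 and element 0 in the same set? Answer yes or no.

Answer: yes

Derivation:
Step 1: union(3, 2) -> merged; set of 3 now {2, 3}
Step 2: find(3) -> no change; set of 3 is {2, 3}
Step 3: find(3) -> no change; set of 3 is {2, 3}
Step 4: union(0, 1) -> merged; set of 0 now {0, 1}
Step 5: find(5) -> no change; set of 5 is {5}
Step 6: union(1, 3) -> merged; set of 1 now {0, 1, 2, 3}
Step 7: union(5, 2) -> merged; set of 5 now {0, 1, 2, 3, 5}
Step 8: find(1) -> no change; set of 1 is {0, 1, 2, 3, 5}
Step 9: union(5, 2) -> already same set; set of 5 now {0, 1, 2, 3, 5}
Step 10: union(2, 0) -> already same set; set of 2 now {0, 1, 2, 3, 5}
Step 11: union(0, 1) -> already same set; set of 0 now {0, 1, 2, 3, 5}
Step 12: find(0) -> no change; set of 0 is {0, 1, 2, 3, 5}
Step 13: find(4) -> no change; set of 4 is {4}
Step 14: union(5, 3) -> already same set; set of 5 now {0, 1, 2, 3, 5}
Step 15: union(2, 3) -> already same set; set of 2 now {0, 1, 2, 3, 5}
Step 16: find(5) -> no change; set of 5 is {0, 1, 2, 3, 5}
Step 17: union(3, 2) -> already same set; set of 3 now {0, 1, 2, 3, 5}
Step 18: union(0, 3) -> already same set; set of 0 now {0, 1, 2, 3, 5}
Step 19: union(2, 5) -> already same set; set of 2 now {0, 1, 2, 3, 5}
Set of 1: {0, 1, 2, 3, 5}; 0 is a member.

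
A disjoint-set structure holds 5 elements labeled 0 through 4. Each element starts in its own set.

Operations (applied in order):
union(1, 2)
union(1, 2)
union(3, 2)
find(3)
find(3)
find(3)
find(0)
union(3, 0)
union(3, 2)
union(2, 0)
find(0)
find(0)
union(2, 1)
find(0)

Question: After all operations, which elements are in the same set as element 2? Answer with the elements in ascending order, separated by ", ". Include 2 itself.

Answer: 0, 1, 2, 3

Derivation:
Step 1: union(1, 2) -> merged; set of 1 now {1, 2}
Step 2: union(1, 2) -> already same set; set of 1 now {1, 2}
Step 3: union(3, 2) -> merged; set of 3 now {1, 2, 3}
Step 4: find(3) -> no change; set of 3 is {1, 2, 3}
Step 5: find(3) -> no change; set of 3 is {1, 2, 3}
Step 6: find(3) -> no change; set of 3 is {1, 2, 3}
Step 7: find(0) -> no change; set of 0 is {0}
Step 8: union(3, 0) -> merged; set of 3 now {0, 1, 2, 3}
Step 9: union(3, 2) -> already same set; set of 3 now {0, 1, 2, 3}
Step 10: union(2, 0) -> already same set; set of 2 now {0, 1, 2, 3}
Step 11: find(0) -> no change; set of 0 is {0, 1, 2, 3}
Step 12: find(0) -> no change; set of 0 is {0, 1, 2, 3}
Step 13: union(2, 1) -> already same set; set of 2 now {0, 1, 2, 3}
Step 14: find(0) -> no change; set of 0 is {0, 1, 2, 3}
Component of 2: {0, 1, 2, 3}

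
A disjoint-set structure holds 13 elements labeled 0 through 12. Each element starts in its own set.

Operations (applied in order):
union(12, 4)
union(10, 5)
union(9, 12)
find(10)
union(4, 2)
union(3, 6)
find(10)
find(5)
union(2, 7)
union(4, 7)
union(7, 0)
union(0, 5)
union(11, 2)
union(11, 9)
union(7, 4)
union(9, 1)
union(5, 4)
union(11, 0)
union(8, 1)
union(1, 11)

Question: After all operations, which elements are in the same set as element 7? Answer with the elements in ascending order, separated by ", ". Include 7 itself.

Step 1: union(12, 4) -> merged; set of 12 now {4, 12}
Step 2: union(10, 5) -> merged; set of 10 now {5, 10}
Step 3: union(9, 12) -> merged; set of 9 now {4, 9, 12}
Step 4: find(10) -> no change; set of 10 is {5, 10}
Step 5: union(4, 2) -> merged; set of 4 now {2, 4, 9, 12}
Step 6: union(3, 6) -> merged; set of 3 now {3, 6}
Step 7: find(10) -> no change; set of 10 is {5, 10}
Step 8: find(5) -> no change; set of 5 is {5, 10}
Step 9: union(2, 7) -> merged; set of 2 now {2, 4, 7, 9, 12}
Step 10: union(4, 7) -> already same set; set of 4 now {2, 4, 7, 9, 12}
Step 11: union(7, 0) -> merged; set of 7 now {0, 2, 4, 7, 9, 12}
Step 12: union(0, 5) -> merged; set of 0 now {0, 2, 4, 5, 7, 9, 10, 12}
Step 13: union(11, 2) -> merged; set of 11 now {0, 2, 4, 5, 7, 9, 10, 11, 12}
Step 14: union(11, 9) -> already same set; set of 11 now {0, 2, 4, 5, 7, 9, 10, 11, 12}
Step 15: union(7, 4) -> already same set; set of 7 now {0, 2, 4, 5, 7, 9, 10, 11, 12}
Step 16: union(9, 1) -> merged; set of 9 now {0, 1, 2, 4, 5, 7, 9, 10, 11, 12}
Step 17: union(5, 4) -> already same set; set of 5 now {0, 1, 2, 4, 5, 7, 9, 10, 11, 12}
Step 18: union(11, 0) -> already same set; set of 11 now {0, 1, 2, 4, 5, 7, 9, 10, 11, 12}
Step 19: union(8, 1) -> merged; set of 8 now {0, 1, 2, 4, 5, 7, 8, 9, 10, 11, 12}
Step 20: union(1, 11) -> already same set; set of 1 now {0, 1, 2, 4, 5, 7, 8, 9, 10, 11, 12}
Component of 7: {0, 1, 2, 4, 5, 7, 8, 9, 10, 11, 12}

Answer: 0, 1, 2, 4, 5, 7, 8, 9, 10, 11, 12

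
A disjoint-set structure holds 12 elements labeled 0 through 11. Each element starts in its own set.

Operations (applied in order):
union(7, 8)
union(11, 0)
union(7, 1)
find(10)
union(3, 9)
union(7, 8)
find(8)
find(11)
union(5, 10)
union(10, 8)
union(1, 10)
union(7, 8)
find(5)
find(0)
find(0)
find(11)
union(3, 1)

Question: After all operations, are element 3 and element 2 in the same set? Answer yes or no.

Answer: no

Derivation:
Step 1: union(7, 8) -> merged; set of 7 now {7, 8}
Step 2: union(11, 0) -> merged; set of 11 now {0, 11}
Step 3: union(7, 1) -> merged; set of 7 now {1, 7, 8}
Step 4: find(10) -> no change; set of 10 is {10}
Step 5: union(3, 9) -> merged; set of 3 now {3, 9}
Step 6: union(7, 8) -> already same set; set of 7 now {1, 7, 8}
Step 7: find(8) -> no change; set of 8 is {1, 7, 8}
Step 8: find(11) -> no change; set of 11 is {0, 11}
Step 9: union(5, 10) -> merged; set of 5 now {5, 10}
Step 10: union(10, 8) -> merged; set of 10 now {1, 5, 7, 8, 10}
Step 11: union(1, 10) -> already same set; set of 1 now {1, 5, 7, 8, 10}
Step 12: union(7, 8) -> already same set; set of 7 now {1, 5, 7, 8, 10}
Step 13: find(5) -> no change; set of 5 is {1, 5, 7, 8, 10}
Step 14: find(0) -> no change; set of 0 is {0, 11}
Step 15: find(0) -> no change; set of 0 is {0, 11}
Step 16: find(11) -> no change; set of 11 is {0, 11}
Step 17: union(3, 1) -> merged; set of 3 now {1, 3, 5, 7, 8, 9, 10}
Set of 3: {1, 3, 5, 7, 8, 9, 10}; 2 is not a member.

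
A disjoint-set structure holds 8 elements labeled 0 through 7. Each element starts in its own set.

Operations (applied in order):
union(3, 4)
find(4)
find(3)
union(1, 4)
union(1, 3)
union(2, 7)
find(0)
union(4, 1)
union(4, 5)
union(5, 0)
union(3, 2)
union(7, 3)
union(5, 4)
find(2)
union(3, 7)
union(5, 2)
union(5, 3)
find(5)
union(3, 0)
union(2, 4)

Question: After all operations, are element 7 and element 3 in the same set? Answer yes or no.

Answer: yes

Derivation:
Step 1: union(3, 4) -> merged; set of 3 now {3, 4}
Step 2: find(4) -> no change; set of 4 is {3, 4}
Step 3: find(3) -> no change; set of 3 is {3, 4}
Step 4: union(1, 4) -> merged; set of 1 now {1, 3, 4}
Step 5: union(1, 3) -> already same set; set of 1 now {1, 3, 4}
Step 6: union(2, 7) -> merged; set of 2 now {2, 7}
Step 7: find(0) -> no change; set of 0 is {0}
Step 8: union(4, 1) -> already same set; set of 4 now {1, 3, 4}
Step 9: union(4, 5) -> merged; set of 4 now {1, 3, 4, 5}
Step 10: union(5, 0) -> merged; set of 5 now {0, 1, 3, 4, 5}
Step 11: union(3, 2) -> merged; set of 3 now {0, 1, 2, 3, 4, 5, 7}
Step 12: union(7, 3) -> already same set; set of 7 now {0, 1, 2, 3, 4, 5, 7}
Step 13: union(5, 4) -> already same set; set of 5 now {0, 1, 2, 3, 4, 5, 7}
Step 14: find(2) -> no change; set of 2 is {0, 1, 2, 3, 4, 5, 7}
Step 15: union(3, 7) -> already same set; set of 3 now {0, 1, 2, 3, 4, 5, 7}
Step 16: union(5, 2) -> already same set; set of 5 now {0, 1, 2, 3, 4, 5, 7}
Step 17: union(5, 3) -> already same set; set of 5 now {0, 1, 2, 3, 4, 5, 7}
Step 18: find(5) -> no change; set of 5 is {0, 1, 2, 3, 4, 5, 7}
Step 19: union(3, 0) -> already same set; set of 3 now {0, 1, 2, 3, 4, 5, 7}
Step 20: union(2, 4) -> already same set; set of 2 now {0, 1, 2, 3, 4, 5, 7}
Set of 7: {0, 1, 2, 3, 4, 5, 7}; 3 is a member.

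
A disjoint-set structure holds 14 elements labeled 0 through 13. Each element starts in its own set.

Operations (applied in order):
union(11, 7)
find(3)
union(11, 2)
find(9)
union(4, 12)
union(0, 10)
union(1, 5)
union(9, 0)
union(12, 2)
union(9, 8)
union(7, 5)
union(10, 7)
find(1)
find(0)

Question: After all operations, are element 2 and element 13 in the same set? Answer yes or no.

Answer: no

Derivation:
Step 1: union(11, 7) -> merged; set of 11 now {7, 11}
Step 2: find(3) -> no change; set of 3 is {3}
Step 3: union(11, 2) -> merged; set of 11 now {2, 7, 11}
Step 4: find(9) -> no change; set of 9 is {9}
Step 5: union(4, 12) -> merged; set of 4 now {4, 12}
Step 6: union(0, 10) -> merged; set of 0 now {0, 10}
Step 7: union(1, 5) -> merged; set of 1 now {1, 5}
Step 8: union(9, 0) -> merged; set of 9 now {0, 9, 10}
Step 9: union(12, 2) -> merged; set of 12 now {2, 4, 7, 11, 12}
Step 10: union(9, 8) -> merged; set of 9 now {0, 8, 9, 10}
Step 11: union(7, 5) -> merged; set of 7 now {1, 2, 4, 5, 7, 11, 12}
Step 12: union(10, 7) -> merged; set of 10 now {0, 1, 2, 4, 5, 7, 8, 9, 10, 11, 12}
Step 13: find(1) -> no change; set of 1 is {0, 1, 2, 4, 5, 7, 8, 9, 10, 11, 12}
Step 14: find(0) -> no change; set of 0 is {0, 1, 2, 4, 5, 7, 8, 9, 10, 11, 12}
Set of 2: {0, 1, 2, 4, 5, 7, 8, 9, 10, 11, 12}; 13 is not a member.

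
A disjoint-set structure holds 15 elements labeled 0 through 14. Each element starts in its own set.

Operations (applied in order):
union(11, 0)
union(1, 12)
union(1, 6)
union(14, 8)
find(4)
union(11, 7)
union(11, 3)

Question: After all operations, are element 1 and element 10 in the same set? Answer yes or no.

Step 1: union(11, 0) -> merged; set of 11 now {0, 11}
Step 2: union(1, 12) -> merged; set of 1 now {1, 12}
Step 3: union(1, 6) -> merged; set of 1 now {1, 6, 12}
Step 4: union(14, 8) -> merged; set of 14 now {8, 14}
Step 5: find(4) -> no change; set of 4 is {4}
Step 6: union(11, 7) -> merged; set of 11 now {0, 7, 11}
Step 7: union(11, 3) -> merged; set of 11 now {0, 3, 7, 11}
Set of 1: {1, 6, 12}; 10 is not a member.

Answer: no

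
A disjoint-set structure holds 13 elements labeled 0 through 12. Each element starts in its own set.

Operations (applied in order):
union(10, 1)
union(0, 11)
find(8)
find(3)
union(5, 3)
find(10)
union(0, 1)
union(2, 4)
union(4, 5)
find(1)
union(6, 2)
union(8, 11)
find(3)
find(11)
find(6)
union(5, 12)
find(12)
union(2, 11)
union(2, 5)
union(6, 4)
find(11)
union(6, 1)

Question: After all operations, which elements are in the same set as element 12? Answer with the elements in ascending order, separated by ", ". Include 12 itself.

Step 1: union(10, 1) -> merged; set of 10 now {1, 10}
Step 2: union(0, 11) -> merged; set of 0 now {0, 11}
Step 3: find(8) -> no change; set of 8 is {8}
Step 4: find(3) -> no change; set of 3 is {3}
Step 5: union(5, 3) -> merged; set of 5 now {3, 5}
Step 6: find(10) -> no change; set of 10 is {1, 10}
Step 7: union(0, 1) -> merged; set of 0 now {0, 1, 10, 11}
Step 8: union(2, 4) -> merged; set of 2 now {2, 4}
Step 9: union(4, 5) -> merged; set of 4 now {2, 3, 4, 5}
Step 10: find(1) -> no change; set of 1 is {0, 1, 10, 11}
Step 11: union(6, 2) -> merged; set of 6 now {2, 3, 4, 5, 6}
Step 12: union(8, 11) -> merged; set of 8 now {0, 1, 8, 10, 11}
Step 13: find(3) -> no change; set of 3 is {2, 3, 4, 5, 6}
Step 14: find(11) -> no change; set of 11 is {0, 1, 8, 10, 11}
Step 15: find(6) -> no change; set of 6 is {2, 3, 4, 5, 6}
Step 16: union(5, 12) -> merged; set of 5 now {2, 3, 4, 5, 6, 12}
Step 17: find(12) -> no change; set of 12 is {2, 3, 4, 5, 6, 12}
Step 18: union(2, 11) -> merged; set of 2 now {0, 1, 2, 3, 4, 5, 6, 8, 10, 11, 12}
Step 19: union(2, 5) -> already same set; set of 2 now {0, 1, 2, 3, 4, 5, 6, 8, 10, 11, 12}
Step 20: union(6, 4) -> already same set; set of 6 now {0, 1, 2, 3, 4, 5, 6, 8, 10, 11, 12}
Step 21: find(11) -> no change; set of 11 is {0, 1, 2, 3, 4, 5, 6, 8, 10, 11, 12}
Step 22: union(6, 1) -> already same set; set of 6 now {0, 1, 2, 3, 4, 5, 6, 8, 10, 11, 12}
Component of 12: {0, 1, 2, 3, 4, 5, 6, 8, 10, 11, 12}

Answer: 0, 1, 2, 3, 4, 5, 6, 8, 10, 11, 12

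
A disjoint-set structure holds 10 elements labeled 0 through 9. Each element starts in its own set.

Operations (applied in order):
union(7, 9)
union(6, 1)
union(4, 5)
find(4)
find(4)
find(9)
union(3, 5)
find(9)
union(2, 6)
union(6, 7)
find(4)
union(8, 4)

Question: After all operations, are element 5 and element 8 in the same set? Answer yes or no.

Step 1: union(7, 9) -> merged; set of 7 now {7, 9}
Step 2: union(6, 1) -> merged; set of 6 now {1, 6}
Step 3: union(4, 5) -> merged; set of 4 now {4, 5}
Step 4: find(4) -> no change; set of 4 is {4, 5}
Step 5: find(4) -> no change; set of 4 is {4, 5}
Step 6: find(9) -> no change; set of 9 is {7, 9}
Step 7: union(3, 5) -> merged; set of 3 now {3, 4, 5}
Step 8: find(9) -> no change; set of 9 is {7, 9}
Step 9: union(2, 6) -> merged; set of 2 now {1, 2, 6}
Step 10: union(6, 7) -> merged; set of 6 now {1, 2, 6, 7, 9}
Step 11: find(4) -> no change; set of 4 is {3, 4, 5}
Step 12: union(8, 4) -> merged; set of 8 now {3, 4, 5, 8}
Set of 5: {3, 4, 5, 8}; 8 is a member.

Answer: yes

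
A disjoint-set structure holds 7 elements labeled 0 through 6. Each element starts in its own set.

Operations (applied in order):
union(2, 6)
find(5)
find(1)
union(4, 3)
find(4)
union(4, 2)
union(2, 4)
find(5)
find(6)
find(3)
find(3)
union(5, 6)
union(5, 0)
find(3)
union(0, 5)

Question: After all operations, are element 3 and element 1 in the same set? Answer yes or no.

Step 1: union(2, 6) -> merged; set of 2 now {2, 6}
Step 2: find(5) -> no change; set of 5 is {5}
Step 3: find(1) -> no change; set of 1 is {1}
Step 4: union(4, 3) -> merged; set of 4 now {3, 4}
Step 5: find(4) -> no change; set of 4 is {3, 4}
Step 6: union(4, 2) -> merged; set of 4 now {2, 3, 4, 6}
Step 7: union(2, 4) -> already same set; set of 2 now {2, 3, 4, 6}
Step 8: find(5) -> no change; set of 5 is {5}
Step 9: find(6) -> no change; set of 6 is {2, 3, 4, 6}
Step 10: find(3) -> no change; set of 3 is {2, 3, 4, 6}
Step 11: find(3) -> no change; set of 3 is {2, 3, 4, 6}
Step 12: union(5, 6) -> merged; set of 5 now {2, 3, 4, 5, 6}
Step 13: union(5, 0) -> merged; set of 5 now {0, 2, 3, 4, 5, 6}
Step 14: find(3) -> no change; set of 3 is {0, 2, 3, 4, 5, 6}
Step 15: union(0, 5) -> already same set; set of 0 now {0, 2, 3, 4, 5, 6}
Set of 3: {0, 2, 3, 4, 5, 6}; 1 is not a member.

Answer: no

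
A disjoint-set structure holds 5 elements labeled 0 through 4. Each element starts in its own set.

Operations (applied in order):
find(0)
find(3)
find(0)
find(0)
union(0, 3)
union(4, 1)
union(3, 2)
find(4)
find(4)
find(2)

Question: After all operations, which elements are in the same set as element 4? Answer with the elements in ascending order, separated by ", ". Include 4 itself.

Answer: 1, 4

Derivation:
Step 1: find(0) -> no change; set of 0 is {0}
Step 2: find(3) -> no change; set of 3 is {3}
Step 3: find(0) -> no change; set of 0 is {0}
Step 4: find(0) -> no change; set of 0 is {0}
Step 5: union(0, 3) -> merged; set of 0 now {0, 3}
Step 6: union(4, 1) -> merged; set of 4 now {1, 4}
Step 7: union(3, 2) -> merged; set of 3 now {0, 2, 3}
Step 8: find(4) -> no change; set of 4 is {1, 4}
Step 9: find(4) -> no change; set of 4 is {1, 4}
Step 10: find(2) -> no change; set of 2 is {0, 2, 3}
Component of 4: {1, 4}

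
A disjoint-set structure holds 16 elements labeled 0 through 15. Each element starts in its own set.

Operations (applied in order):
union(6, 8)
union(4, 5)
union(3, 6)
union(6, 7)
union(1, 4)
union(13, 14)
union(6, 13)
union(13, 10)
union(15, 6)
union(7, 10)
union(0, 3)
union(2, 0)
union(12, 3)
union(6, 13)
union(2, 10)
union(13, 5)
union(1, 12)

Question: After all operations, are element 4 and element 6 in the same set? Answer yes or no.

Answer: yes

Derivation:
Step 1: union(6, 8) -> merged; set of 6 now {6, 8}
Step 2: union(4, 5) -> merged; set of 4 now {4, 5}
Step 3: union(3, 6) -> merged; set of 3 now {3, 6, 8}
Step 4: union(6, 7) -> merged; set of 6 now {3, 6, 7, 8}
Step 5: union(1, 4) -> merged; set of 1 now {1, 4, 5}
Step 6: union(13, 14) -> merged; set of 13 now {13, 14}
Step 7: union(6, 13) -> merged; set of 6 now {3, 6, 7, 8, 13, 14}
Step 8: union(13, 10) -> merged; set of 13 now {3, 6, 7, 8, 10, 13, 14}
Step 9: union(15, 6) -> merged; set of 15 now {3, 6, 7, 8, 10, 13, 14, 15}
Step 10: union(7, 10) -> already same set; set of 7 now {3, 6, 7, 8, 10, 13, 14, 15}
Step 11: union(0, 3) -> merged; set of 0 now {0, 3, 6, 7, 8, 10, 13, 14, 15}
Step 12: union(2, 0) -> merged; set of 2 now {0, 2, 3, 6, 7, 8, 10, 13, 14, 15}
Step 13: union(12, 3) -> merged; set of 12 now {0, 2, 3, 6, 7, 8, 10, 12, 13, 14, 15}
Step 14: union(6, 13) -> already same set; set of 6 now {0, 2, 3, 6, 7, 8, 10, 12, 13, 14, 15}
Step 15: union(2, 10) -> already same set; set of 2 now {0, 2, 3, 6, 7, 8, 10, 12, 13, 14, 15}
Step 16: union(13, 5) -> merged; set of 13 now {0, 1, 2, 3, 4, 5, 6, 7, 8, 10, 12, 13, 14, 15}
Step 17: union(1, 12) -> already same set; set of 1 now {0, 1, 2, 3, 4, 5, 6, 7, 8, 10, 12, 13, 14, 15}
Set of 4: {0, 1, 2, 3, 4, 5, 6, 7, 8, 10, 12, 13, 14, 15}; 6 is a member.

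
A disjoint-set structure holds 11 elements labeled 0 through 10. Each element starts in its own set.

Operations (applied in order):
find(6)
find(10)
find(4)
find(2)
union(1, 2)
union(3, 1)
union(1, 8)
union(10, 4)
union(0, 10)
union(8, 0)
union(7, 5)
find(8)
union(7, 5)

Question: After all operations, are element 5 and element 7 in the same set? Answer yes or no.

Step 1: find(6) -> no change; set of 6 is {6}
Step 2: find(10) -> no change; set of 10 is {10}
Step 3: find(4) -> no change; set of 4 is {4}
Step 4: find(2) -> no change; set of 2 is {2}
Step 5: union(1, 2) -> merged; set of 1 now {1, 2}
Step 6: union(3, 1) -> merged; set of 3 now {1, 2, 3}
Step 7: union(1, 8) -> merged; set of 1 now {1, 2, 3, 8}
Step 8: union(10, 4) -> merged; set of 10 now {4, 10}
Step 9: union(0, 10) -> merged; set of 0 now {0, 4, 10}
Step 10: union(8, 0) -> merged; set of 8 now {0, 1, 2, 3, 4, 8, 10}
Step 11: union(7, 5) -> merged; set of 7 now {5, 7}
Step 12: find(8) -> no change; set of 8 is {0, 1, 2, 3, 4, 8, 10}
Step 13: union(7, 5) -> already same set; set of 7 now {5, 7}
Set of 5: {5, 7}; 7 is a member.

Answer: yes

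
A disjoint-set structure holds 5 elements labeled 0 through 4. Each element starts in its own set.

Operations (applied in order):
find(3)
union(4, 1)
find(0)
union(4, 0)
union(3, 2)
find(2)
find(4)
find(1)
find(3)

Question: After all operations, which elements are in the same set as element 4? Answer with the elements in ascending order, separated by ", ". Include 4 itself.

Answer: 0, 1, 4

Derivation:
Step 1: find(3) -> no change; set of 3 is {3}
Step 2: union(4, 1) -> merged; set of 4 now {1, 4}
Step 3: find(0) -> no change; set of 0 is {0}
Step 4: union(4, 0) -> merged; set of 4 now {0, 1, 4}
Step 5: union(3, 2) -> merged; set of 3 now {2, 3}
Step 6: find(2) -> no change; set of 2 is {2, 3}
Step 7: find(4) -> no change; set of 4 is {0, 1, 4}
Step 8: find(1) -> no change; set of 1 is {0, 1, 4}
Step 9: find(3) -> no change; set of 3 is {2, 3}
Component of 4: {0, 1, 4}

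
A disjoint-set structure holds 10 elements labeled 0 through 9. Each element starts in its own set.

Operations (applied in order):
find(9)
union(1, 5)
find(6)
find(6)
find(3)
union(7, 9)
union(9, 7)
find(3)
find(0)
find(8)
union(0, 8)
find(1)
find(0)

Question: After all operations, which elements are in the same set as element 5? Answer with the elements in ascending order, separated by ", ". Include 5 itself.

Answer: 1, 5

Derivation:
Step 1: find(9) -> no change; set of 9 is {9}
Step 2: union(1, 5) -> merged; set of 1 now {1, 5}
Step 3: find(6) -> no change; set of 6 is {6}
Step 4: find(6) -> no change; set of 6 is {6}
Step 5: find(3) -> no change; set of 3 is {3}
Step 6: union(7, 9) -> merged; set of 7 now {7, 9}
Step 7: union(9, 7) -> already same set; set of 9 now {7, 9}
Step 8: find(3) -> no change; set of 3 is {3}
Step 9: find(0) -> no change; set of 0 is {0}
Step 10: find(8) -> no change; set of 8 is {8}
Step 11: union(0, 8) -> merged; set of 0 now {0, 8}
Step 12: find(1) -> no change; set of 1 is {1, 5}
Step 13: find(0) -> no change; set of 0 is {0, 8}
Component of 5: {1, 5}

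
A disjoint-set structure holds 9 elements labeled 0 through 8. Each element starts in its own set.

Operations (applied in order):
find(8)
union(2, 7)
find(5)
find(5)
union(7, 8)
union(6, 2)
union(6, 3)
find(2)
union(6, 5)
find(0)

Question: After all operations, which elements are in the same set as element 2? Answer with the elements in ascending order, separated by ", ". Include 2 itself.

Step 1: find(8) -> no change; set of 8 is {8}
Step 2: union(2, 7) -> merged; set of 2 now {2, 7}
Step 3: find(5) -> no change; set of 5 is {5}
Step 4: find(5) -> no change; set of 5 is {5}
Step 5: union(7, 8) -> merged; set of 7 now {2, 7, 8}
Step 6: union(6, 2) -> merged; set of 6 now {2, 6, 7, 8}
Step 7: union(6, 3) -> merged; set of 6 now {2, 3, 6, 7, 8}
Step 8: find(2) -> no change; set of 2 is {2, 3, 6, 7, 8}
Step 9: union(6, 5) -> merged; set of 6 now {2, 3, 5, 6, 7, 8}
Step 10: find(0) -> no change; set of 0 is {0}
Component of 2: {2, 3, 5, 6, 7, 8}

Answer: 2, 3, 5, 6, 7, 8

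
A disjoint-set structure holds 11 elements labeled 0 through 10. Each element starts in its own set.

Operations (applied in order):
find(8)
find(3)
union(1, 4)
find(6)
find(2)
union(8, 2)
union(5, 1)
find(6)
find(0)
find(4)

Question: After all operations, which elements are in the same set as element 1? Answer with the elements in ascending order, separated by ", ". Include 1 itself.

Step 1: find(8) -> no change; set of 8 is {8}
Step 2: find(3) -> no change; set of 3 is {3}
Step 3: union(1, 4) -> merged; set of 1 now {1, 4}
Step 4: find(6) -> no change; set of 6 is {6}
Step 5: find(2) -> no change; set of 2 is {2}
Step 6: union(8, 2) -> merged; set of 8 now {2, 8}
Step 7: union(5, 1) -> merged; set of 5 now {1, 4, 5}
Step 8: find(6) -> no change; set of 6 is {6}
Step 9: find(0) -> no change; set of 0 is {0}
Step 10: find(4) -> no change; set of 4 is {1, 4, 5}
Component of 1: {1, 4, 5}

Answer: 1, 4, 5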